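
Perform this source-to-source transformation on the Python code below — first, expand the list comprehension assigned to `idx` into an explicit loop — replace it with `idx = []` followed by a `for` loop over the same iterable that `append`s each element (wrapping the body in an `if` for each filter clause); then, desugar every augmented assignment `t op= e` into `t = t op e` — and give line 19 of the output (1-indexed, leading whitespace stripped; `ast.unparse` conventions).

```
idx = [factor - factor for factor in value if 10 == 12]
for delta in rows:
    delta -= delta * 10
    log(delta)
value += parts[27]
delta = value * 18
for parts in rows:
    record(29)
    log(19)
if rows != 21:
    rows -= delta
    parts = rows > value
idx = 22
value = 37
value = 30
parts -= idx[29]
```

Transformed code:
idx = []
for factor in value:
    if 10 == 12:
        idx.append(factor - factor)
for delta in rows:
    delta = delta - delta * 10
    log(delta)
value = value + parts[27]
delta = value * 18
for parts in rows:
    record(29)
    log(19)
if rows != 21:
    rows = rows - delta
    parts = rows > value
idx = 22
value = 37
value = 30
parts = parts - idx[29]

parts = parts - idx[29]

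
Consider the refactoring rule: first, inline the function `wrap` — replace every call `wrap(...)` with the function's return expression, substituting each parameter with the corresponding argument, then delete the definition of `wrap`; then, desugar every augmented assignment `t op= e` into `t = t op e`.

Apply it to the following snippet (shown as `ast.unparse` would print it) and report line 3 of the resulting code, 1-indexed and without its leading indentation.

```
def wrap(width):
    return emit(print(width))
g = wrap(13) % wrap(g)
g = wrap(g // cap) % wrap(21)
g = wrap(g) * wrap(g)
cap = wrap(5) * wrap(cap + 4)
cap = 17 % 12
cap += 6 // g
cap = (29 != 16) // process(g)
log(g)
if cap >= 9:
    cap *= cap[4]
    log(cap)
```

g = emit(print(g)) * emit(print(g))

Transformed code:
g = emit(print(13)) % emit(print(g))
g = emit(print(g // cap)) % emit(print(21))
g = emit(print(g)) * emit(print(g))
cap = emit(print(5)) * emit(print(cap + 4))
cap = 17 % 12
cap = cap + 6 // g
cap = (29 != 16) // process(g)
log(g)
if cap >= 9:
    cap = cap * cap[4]
    log(cap)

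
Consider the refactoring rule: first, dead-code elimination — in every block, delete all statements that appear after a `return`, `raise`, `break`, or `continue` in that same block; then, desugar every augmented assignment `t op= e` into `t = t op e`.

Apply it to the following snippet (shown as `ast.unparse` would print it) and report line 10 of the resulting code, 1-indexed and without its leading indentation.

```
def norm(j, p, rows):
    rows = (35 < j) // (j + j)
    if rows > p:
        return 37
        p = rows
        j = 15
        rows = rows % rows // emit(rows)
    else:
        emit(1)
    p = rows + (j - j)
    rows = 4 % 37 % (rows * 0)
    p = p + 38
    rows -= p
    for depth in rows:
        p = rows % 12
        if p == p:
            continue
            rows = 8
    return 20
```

rows = rows - p

Transformed code:
def norm(j, p, rows):
    rows = (35 < j) // (j + j)
    if rows > p:
        return 37
    else:
        emit(1)
    p = rows + (j - j)
    rows = 4 % 37 % (rows * 0)
    p = p + 38
    rows = rows - p
    for depth in rows:
        p = rows % 12
        if p == p:
            continue
    return 20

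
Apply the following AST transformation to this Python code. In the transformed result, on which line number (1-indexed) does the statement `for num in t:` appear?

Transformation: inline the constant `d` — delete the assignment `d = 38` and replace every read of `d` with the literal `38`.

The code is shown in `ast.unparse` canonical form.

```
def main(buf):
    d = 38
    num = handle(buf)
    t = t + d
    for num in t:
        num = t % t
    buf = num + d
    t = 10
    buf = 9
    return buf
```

Transformed code:
def main(buf):
    num = handle(buf)
    t = t + 38
    for num in t:
        num = t % t
    buf = num + 38
    t = 10
    buf = 9
    return buf

4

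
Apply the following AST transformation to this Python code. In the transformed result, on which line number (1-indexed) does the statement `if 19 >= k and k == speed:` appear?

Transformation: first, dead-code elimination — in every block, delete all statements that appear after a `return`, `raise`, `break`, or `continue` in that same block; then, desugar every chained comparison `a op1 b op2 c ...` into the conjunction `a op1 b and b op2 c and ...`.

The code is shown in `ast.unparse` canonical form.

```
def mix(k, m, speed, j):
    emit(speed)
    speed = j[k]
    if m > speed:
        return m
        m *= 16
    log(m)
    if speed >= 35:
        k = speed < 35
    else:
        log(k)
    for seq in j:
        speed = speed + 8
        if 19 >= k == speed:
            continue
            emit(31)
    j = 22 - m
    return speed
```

13

Transformed code:
def mix(k, m, speed, j):
    emit(speed)
    speed = j[k]
    if m > speed:
        return m
    log(m)
    if speed >= 35:
        k = speed < 35
    else:
        log(k)
    for seq in j:
        speed = speed + 8
        if 19 >= k and k == speed:
            continue
    j = 22 - m
    return speed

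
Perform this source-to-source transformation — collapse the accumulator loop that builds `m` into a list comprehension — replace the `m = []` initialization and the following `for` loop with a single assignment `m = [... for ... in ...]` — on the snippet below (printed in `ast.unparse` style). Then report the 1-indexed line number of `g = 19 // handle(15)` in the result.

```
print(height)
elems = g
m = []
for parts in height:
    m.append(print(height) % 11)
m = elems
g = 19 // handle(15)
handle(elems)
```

Transformed code:
print(height)
elems = g
m = [print(height) % 11 for parts in height]
m = elems
g = 19 // handle(15)
handle(elems)

5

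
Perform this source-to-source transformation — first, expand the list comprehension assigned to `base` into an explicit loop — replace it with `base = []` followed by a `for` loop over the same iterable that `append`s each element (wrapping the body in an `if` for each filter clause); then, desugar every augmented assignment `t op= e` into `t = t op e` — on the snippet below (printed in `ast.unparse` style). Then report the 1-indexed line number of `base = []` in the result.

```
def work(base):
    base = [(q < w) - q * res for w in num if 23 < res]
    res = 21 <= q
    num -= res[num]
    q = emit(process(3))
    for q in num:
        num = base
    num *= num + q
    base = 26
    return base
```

2

Transformed code:
def work(base):
    base = []
    for w in num:
        if 23 < res:
            base.append((q < w) - q * res)
    res = 21 <= q
    num = num - res[num]
    q = emit(process(3))
    for q in num:
        num = base
    num = num * (num + q)
    base = 26
    return base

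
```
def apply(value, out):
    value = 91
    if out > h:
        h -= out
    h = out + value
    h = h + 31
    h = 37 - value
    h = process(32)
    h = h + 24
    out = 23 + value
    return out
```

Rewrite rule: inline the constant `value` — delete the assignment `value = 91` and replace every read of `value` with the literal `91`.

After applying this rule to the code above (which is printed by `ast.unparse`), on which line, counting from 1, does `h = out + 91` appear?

4

Transformed code:
def apply(value, out):
    if out > h:
        h -= out
    h = out + 91
    h = h + 31
    h = 37 - 91
    h = process(32)
    h = h + 24
    out = 23 + 91
    return out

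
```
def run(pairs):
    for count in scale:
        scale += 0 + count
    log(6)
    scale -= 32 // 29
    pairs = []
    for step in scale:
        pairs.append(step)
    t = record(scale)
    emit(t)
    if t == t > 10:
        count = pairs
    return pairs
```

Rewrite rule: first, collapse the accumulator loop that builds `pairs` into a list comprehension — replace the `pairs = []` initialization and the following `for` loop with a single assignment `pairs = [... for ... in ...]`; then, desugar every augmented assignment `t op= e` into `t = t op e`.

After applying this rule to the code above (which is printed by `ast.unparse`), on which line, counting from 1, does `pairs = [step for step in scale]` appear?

6

Transformed code:
def run(pairs):
    for count in scale:
        scale = scale + (0 + count)
    log(6)
    scale = scale - 32 // 29
    pairs = [step for step in scale]
    t = record(scale)
    emit(t)
    if t == t > 10:
        count = pairs
    return pairs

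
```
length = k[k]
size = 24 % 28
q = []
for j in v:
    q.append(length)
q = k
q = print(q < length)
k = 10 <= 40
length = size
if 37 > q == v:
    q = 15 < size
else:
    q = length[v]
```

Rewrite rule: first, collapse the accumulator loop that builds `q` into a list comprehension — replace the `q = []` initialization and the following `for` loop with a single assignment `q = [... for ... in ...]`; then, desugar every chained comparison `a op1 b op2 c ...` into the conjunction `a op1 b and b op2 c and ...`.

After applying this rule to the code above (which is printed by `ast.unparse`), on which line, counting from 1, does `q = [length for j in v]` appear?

Transformed code:
length = k[k]
size = 24 % 28
q = [length for j in v]
q = k
q = print(q < length)
k = 10 <= 40
length = size
if 37 > q and q == v:
    q = 15 < size
else:
    q = length[v]

3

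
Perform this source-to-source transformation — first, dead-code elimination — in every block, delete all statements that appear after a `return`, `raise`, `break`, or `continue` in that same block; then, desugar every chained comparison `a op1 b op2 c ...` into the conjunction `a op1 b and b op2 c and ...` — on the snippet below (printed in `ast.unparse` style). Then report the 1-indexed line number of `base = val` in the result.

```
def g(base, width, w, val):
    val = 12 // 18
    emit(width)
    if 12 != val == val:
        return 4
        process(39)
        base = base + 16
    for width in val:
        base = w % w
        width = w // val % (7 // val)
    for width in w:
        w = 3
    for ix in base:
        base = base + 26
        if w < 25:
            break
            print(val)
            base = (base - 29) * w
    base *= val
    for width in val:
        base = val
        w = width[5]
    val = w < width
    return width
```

17

Transformed code:
def g(base, width, w, val):
    val = 12 // 18
    emit(width)
    if 12 != val and val == val:
        return 4
    for width in val:
        base = w % w
        width = w // val % (7 // val)
    for width in w:
        w = 3
    for ix in base:
        base = base + 26
        if w < 25:
            break
    base *= val
    for width in val:
        base = val
        w = width[5]
    val = w < width
    return width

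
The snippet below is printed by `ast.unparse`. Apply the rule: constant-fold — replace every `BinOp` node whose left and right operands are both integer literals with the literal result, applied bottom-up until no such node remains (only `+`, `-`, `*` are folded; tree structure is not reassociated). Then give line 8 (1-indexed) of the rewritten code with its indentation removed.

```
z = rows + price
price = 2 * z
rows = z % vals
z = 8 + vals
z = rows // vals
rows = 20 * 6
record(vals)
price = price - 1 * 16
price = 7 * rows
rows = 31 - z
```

price = price - 16

Transformed code:
z = rows + price
price = 2 * z
rows = z % vals
z = 8 + vals
z = rows // vals
rows = 120
record(vals)
price = price - 16
price = 7 * rows
rows = 31 - z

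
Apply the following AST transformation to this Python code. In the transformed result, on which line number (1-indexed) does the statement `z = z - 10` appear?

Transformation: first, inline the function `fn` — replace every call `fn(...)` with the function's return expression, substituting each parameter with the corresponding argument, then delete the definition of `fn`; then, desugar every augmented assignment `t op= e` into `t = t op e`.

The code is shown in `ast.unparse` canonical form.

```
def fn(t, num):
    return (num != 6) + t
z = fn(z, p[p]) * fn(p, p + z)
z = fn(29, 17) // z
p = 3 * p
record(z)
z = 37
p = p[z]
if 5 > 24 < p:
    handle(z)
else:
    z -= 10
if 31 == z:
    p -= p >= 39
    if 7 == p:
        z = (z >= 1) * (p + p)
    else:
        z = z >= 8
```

Transformed code:
z = ((p[p] != 6) + z) * ((p + z != 6) + p)
z = ((17 != 6) + 29) // z
p = 3 * p
record(z)
z = 37
p = p[z]
if 5 > 24 < p:
    handle(z)
else:
    z = z - 10
if 31 == z:
    p = p - (p >= 39)
    if 7 == p:
        z = (z >= 1) * (p + p)
    else:
        z = z >= 8

10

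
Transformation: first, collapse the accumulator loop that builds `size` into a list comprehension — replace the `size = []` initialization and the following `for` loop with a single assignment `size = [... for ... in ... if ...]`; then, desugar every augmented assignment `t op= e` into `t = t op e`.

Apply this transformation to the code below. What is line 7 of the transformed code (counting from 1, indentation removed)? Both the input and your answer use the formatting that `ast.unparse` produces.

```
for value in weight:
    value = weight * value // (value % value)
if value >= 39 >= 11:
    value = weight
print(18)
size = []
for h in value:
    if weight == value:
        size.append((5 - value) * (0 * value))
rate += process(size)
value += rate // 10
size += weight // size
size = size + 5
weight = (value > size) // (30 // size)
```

Transformed code:
for value in weight:
    value = weight * value // (value % value)
if value >= 39 >= 11:
    value = weight
print(18)
size = [(5 - value) * (0 * value) for h in value if weight == value]
rate = rate + process(size)
value = value + rate // 10
size = size + weight // size
size = size + 5
weight = (value > size) // (30 // size)

rate = rate + process(size)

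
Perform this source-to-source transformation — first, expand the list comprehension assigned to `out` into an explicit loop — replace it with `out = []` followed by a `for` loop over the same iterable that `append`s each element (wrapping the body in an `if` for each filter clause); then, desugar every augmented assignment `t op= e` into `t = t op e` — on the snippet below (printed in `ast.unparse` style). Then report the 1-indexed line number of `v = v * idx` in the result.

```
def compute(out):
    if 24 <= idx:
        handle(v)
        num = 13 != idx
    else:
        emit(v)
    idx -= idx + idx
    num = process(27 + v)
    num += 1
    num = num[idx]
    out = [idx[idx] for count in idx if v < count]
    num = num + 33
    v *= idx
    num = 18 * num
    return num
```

Transformed code:
def compute(out):
    if 24 <= idx:
        handle(v)
        num = 13 != idx
    else:
        emit(v)
    idx = idx - (idx + idx)
    num = process(27 + v)
    num = num + 1
    num = num[idx]
    out = []
    for count in idx:
        if v < count:
            out.append(idx[idx])
    num = num + 33
    v = v * idx
    num = 18 * num
    return num

16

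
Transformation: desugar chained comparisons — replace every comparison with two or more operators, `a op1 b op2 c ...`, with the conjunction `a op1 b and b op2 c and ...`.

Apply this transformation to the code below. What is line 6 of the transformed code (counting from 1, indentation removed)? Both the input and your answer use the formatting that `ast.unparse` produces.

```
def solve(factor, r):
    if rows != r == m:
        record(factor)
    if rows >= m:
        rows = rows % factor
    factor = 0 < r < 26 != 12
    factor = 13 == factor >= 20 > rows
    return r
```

factor = 0 < r and r < 26 and (26 != 12)

Transformed code:
def solve(factor, r):
    if rows != r and r == m:
        record(factor)
    if rows >= m:
        rows = rows % factor
    factor = 0 < r and r < 26 and (26 != 12)
    factor = 13 == factor and factor >= 20 and (20 > rows)
    return r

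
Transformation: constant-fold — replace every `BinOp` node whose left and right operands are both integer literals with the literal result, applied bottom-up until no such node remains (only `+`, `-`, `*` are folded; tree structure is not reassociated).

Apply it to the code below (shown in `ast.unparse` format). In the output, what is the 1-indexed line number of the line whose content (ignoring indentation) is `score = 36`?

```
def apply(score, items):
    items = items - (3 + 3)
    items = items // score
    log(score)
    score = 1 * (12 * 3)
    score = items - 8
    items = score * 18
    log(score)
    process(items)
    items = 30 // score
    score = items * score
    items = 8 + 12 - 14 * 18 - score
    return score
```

5

Transformed code:
def apply(score, items):
    items = items - 6
    items = items // score
    log(score)
    score = 36
    score = items - 8
    items = score * 18
    log(score)
    process(items)
    items = 30 // score
    score = items * score
    items = -232 - score
    return score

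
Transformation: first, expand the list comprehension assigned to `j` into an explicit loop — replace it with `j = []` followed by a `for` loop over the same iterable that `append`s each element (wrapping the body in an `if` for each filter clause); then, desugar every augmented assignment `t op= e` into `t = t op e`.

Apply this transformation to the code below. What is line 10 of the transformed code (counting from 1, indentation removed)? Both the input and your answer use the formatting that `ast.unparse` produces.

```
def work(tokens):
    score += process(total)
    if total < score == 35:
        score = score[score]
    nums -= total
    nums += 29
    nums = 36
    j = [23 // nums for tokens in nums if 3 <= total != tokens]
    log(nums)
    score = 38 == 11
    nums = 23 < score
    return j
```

if 3 <= total != tokens:

Transformed code:
def work(tokens):
    score = score + process(total)
    if total < score == 35:
        score = score[score]
    nums = nums - total
    nums = nums + 29
    nums = 36
    j = []
    for tokens in nums:
        if 3 <= total != tokens:
            j.append(23 // nums)
    log(nums)
    score = 38 == 11
    nums = 23 < score
    return j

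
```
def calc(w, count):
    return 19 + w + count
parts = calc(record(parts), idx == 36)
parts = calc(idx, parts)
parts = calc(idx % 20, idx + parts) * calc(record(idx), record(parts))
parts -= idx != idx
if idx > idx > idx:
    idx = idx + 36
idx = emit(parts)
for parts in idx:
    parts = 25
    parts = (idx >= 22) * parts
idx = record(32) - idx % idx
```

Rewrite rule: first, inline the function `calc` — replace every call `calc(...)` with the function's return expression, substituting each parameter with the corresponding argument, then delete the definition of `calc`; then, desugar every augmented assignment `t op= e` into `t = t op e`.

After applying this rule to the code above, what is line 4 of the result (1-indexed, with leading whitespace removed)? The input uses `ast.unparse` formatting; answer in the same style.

Transformed code:
parts = 19 + record(parts) + (idx == 36)
parts = 19 + idx + parts
parts = (19 + idx % 20 + (idx + parts)) * (19 + record(idx) + record(parts))
parts = parts - (idx != idx)
if idx > idx > idx:
    idx = idx + 36
idx = emit(parts)
for parts in idx:
    parts = 25
    parts = (idx >= 22) * parts
idx = record(32) - idx % idx

parts = parts - (idx != idx)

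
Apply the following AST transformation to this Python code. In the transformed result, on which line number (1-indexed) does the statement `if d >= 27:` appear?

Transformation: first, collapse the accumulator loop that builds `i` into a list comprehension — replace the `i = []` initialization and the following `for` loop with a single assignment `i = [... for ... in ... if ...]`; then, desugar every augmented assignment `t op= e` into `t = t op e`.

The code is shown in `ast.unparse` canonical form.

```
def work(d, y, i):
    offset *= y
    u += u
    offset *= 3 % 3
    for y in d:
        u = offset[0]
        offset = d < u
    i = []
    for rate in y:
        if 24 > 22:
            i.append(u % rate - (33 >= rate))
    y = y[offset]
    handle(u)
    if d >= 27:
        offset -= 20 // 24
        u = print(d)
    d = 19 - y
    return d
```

Transformed code:
def work(d, y, i):
    offset = offset * y
    u = u + u
    offset = offset * (3 % 3)
    for y in d:
        u = offset[0]
        offset = d < u
    i = [u % rate - (33 >= rate) for rate in y if 24 > 22]
    y = y[offset]
    handle(u)
    if d >= 27:
        offset = offset - 20 // 24
        u = print(d)
    d = 19 - y
    return d

11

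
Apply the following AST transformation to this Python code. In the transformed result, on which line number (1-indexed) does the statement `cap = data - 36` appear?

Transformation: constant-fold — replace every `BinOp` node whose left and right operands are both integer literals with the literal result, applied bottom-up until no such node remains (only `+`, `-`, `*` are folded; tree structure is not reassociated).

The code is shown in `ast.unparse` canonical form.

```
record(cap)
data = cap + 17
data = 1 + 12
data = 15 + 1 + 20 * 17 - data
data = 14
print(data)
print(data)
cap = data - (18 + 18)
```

8

Transformed code:
record(cap)
data = cap + 17
data = 13
data = 356 - data
data = 14
print(data)
print(data)
cap = data - 36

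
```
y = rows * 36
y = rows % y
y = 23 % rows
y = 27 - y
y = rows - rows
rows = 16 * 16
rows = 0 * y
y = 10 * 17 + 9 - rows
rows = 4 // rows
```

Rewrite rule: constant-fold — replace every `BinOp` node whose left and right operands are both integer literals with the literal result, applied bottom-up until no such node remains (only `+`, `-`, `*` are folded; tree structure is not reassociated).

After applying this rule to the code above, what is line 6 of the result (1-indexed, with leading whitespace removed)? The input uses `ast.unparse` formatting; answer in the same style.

Transformed code:
y = rows * 36
y = rows % y
y = 23 % rows
y = 27 - y
y = rows - rows
rows = 256
rows = 0 * y
y = 179 - rows
rows = 4 // rows

rows = 256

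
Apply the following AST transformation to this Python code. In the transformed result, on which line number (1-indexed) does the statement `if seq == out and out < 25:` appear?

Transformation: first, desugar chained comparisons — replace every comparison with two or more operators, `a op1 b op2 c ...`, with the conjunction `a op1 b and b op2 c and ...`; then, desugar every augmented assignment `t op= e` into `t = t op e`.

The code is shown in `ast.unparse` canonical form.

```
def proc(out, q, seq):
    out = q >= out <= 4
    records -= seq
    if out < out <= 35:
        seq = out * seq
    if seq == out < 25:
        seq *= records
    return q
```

Transformed code:
def proc(out, q, seq):
    out = q >= out and out <= 4
    records = records - seq
    if out < out and out <= 35:
        seq = out * seq
    if seq == out and out < 25:
        seq = seq * records
    return q

6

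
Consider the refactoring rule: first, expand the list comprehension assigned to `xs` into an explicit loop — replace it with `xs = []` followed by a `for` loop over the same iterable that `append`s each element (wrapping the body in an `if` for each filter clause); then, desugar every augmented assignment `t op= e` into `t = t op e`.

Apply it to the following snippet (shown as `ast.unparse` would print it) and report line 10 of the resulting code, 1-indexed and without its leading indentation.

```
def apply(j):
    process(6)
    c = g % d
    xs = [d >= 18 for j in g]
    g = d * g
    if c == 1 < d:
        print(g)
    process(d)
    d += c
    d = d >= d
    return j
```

process(d)

Transformed code:
def apply(j):
    process(6)
    c = g % d
    xs = []
    for j in g:
        xs.append(d >= 18)
    g = d * g
    if c == 1 < d:
        print(g)
    process(d)
    d = d + c
    d = d >= d
    return j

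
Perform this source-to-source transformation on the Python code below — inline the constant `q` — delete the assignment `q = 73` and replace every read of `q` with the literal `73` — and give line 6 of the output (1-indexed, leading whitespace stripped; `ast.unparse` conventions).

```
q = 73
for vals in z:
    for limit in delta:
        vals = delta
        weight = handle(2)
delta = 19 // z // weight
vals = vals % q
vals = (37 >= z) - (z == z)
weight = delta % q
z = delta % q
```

Transformed code:
for vals in z:
    for limit in delta:
        vals = delta
        weight = handle(2)
delta = 19 // z // weight
vals = vals % 73
vals = (37 >= z) - (z == z)
weight = delta % 73
z = delta % 73

vals = vals % 73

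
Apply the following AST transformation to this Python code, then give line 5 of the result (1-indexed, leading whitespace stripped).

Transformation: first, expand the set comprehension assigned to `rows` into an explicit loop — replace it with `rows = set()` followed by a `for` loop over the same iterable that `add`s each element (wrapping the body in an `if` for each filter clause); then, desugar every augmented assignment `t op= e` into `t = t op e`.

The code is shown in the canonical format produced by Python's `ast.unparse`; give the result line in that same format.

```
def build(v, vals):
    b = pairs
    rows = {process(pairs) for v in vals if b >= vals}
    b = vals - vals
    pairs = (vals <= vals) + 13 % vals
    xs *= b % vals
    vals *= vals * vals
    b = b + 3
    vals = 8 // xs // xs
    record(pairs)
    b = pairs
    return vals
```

if b >= vals:

Transformed code:
def build(v, vals):
    b = pairs
    rows = set()
    for v in vals:
        if b >= vals:
            rows.add(process(pairs))
    b = vals - vals
    pairs = (vals <= vals) + 13 % vals
    xs = xs * (b % vals)
    vals = vals * (vals * vals)
    b = b + 3
    vals = 8 // xs // xs
    record(pairs)
    b = pairs
    return vals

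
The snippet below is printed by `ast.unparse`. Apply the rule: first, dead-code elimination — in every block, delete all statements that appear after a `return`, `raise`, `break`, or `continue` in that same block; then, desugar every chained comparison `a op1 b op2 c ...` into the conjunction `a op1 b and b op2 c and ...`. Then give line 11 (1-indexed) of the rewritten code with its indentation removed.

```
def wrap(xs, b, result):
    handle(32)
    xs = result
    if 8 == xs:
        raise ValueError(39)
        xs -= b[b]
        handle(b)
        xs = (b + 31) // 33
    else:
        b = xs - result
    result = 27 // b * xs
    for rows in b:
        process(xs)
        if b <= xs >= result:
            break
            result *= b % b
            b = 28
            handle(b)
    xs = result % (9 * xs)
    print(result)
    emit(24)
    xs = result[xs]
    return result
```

if b <= xs and xs >= result:

Transformed code:
def wrap(xs, b, result):
    handle(32)
    xs = result
    if 8 == xs:
        raise ValueError(39)
    else:
        b = xs - result
    result = 27 // b * xs
    for rows in b:
        process(xs)
        if b <= xs and xs >= result:
            break
    xs = result % (9 * xs)
    print(result)
    emit(24)
    xs = result[xs]
    return result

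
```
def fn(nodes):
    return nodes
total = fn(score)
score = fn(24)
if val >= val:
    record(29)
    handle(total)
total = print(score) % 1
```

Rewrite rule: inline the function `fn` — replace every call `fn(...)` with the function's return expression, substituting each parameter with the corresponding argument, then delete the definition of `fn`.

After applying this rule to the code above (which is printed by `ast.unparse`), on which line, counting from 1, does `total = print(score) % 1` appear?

Transformed code:
total = score
score = 24
if val >= val:
    record(29)
    handle(total)
total = print(score) % 1

6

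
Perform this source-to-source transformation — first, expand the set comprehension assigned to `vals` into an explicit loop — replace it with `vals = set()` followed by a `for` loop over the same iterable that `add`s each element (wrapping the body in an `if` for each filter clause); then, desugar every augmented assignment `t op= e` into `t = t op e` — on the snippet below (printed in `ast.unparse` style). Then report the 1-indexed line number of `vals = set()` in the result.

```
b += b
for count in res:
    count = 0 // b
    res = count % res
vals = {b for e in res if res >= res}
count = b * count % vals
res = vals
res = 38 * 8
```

Transformed code:
b = b + b
for count in res:
    count = 0 // b
    res = count % res
vals = set()
for e in res:
    if res >= res:
        vals.add(b)
count = b * count % vals
res = vals
res = 38 * 8

5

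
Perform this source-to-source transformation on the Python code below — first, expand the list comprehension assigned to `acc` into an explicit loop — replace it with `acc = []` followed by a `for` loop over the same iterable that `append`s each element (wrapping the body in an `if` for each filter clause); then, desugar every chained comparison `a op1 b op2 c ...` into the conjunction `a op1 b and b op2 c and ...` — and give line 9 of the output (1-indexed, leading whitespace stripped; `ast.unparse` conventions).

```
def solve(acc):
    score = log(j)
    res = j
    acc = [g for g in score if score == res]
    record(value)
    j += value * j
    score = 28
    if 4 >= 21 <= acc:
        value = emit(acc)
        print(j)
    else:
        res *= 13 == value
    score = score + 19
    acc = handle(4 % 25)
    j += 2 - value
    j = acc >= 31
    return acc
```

Transformed code:
def solve(acc):
    score = log(j)
    res = j
    acc = []
    for g in score:
        if score == res:
            acc.append(g)
    record(value)
    j += value * j
    score = 28
    if 4 >= 21 and 21 <= acc:
        value = emit(acc)
        print(j)
    else:
        res *= 13 == value
    score = score + 19
    acc = handle(4 % 25)
    j += 2 - value
    j = acc >= 31
    return acc

j += value * j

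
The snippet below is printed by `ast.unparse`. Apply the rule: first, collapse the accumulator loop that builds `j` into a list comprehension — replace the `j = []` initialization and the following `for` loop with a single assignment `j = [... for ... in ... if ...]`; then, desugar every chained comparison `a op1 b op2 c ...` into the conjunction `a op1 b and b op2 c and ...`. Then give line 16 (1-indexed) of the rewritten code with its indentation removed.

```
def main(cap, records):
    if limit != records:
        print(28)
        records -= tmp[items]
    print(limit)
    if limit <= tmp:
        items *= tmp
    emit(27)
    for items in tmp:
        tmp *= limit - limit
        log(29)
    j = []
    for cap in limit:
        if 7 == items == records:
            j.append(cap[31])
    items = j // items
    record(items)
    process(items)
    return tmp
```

Transformed code:
def main(cap, records):
    if limit != records:
        print(28)
        records -= tmp[items]
    print(limit)
    if limit <= tmp:
        items *= tmp
    emit(27)
    for items in tmp:
        tmp *= limit - limit
        log(29)
    j = [cap[31] for cap in limit if 7 == items and items == records]
    items = j // items
    record(items)
    process(items)
    return tmp

return tmp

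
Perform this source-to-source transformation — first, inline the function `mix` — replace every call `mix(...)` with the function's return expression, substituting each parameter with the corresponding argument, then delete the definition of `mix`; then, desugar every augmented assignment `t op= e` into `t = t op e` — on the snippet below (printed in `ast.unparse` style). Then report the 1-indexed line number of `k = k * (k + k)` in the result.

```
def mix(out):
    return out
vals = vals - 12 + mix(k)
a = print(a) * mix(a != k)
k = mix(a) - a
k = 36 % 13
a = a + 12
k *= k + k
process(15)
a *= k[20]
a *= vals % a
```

Transformed code:
vals = vals - 12 + k
a = print(a) * (a != k)
k = a - a
k = 36 % 13
a = a + 12
k = k * (k + k)
process(15)
a = a * k[20]
a = a * (vals % a)

6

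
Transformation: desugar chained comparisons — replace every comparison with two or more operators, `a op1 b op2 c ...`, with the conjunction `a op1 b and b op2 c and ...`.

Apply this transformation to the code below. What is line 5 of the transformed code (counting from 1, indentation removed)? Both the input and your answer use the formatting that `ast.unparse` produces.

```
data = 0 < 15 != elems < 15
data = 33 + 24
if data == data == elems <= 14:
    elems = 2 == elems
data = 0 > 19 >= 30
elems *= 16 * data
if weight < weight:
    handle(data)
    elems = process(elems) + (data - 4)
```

data = 0 > 19 and 19 >= 30

Transformed code:
data = 0 < 15 and 15 != elems and (elems < 15)
data = 33 + 24
if data == data and data == elems and (elems <= 14):
    elems = 2 == elems
data = 0 > 19 and 19 >= 30
elems *= 16 * data
if weight < weight:
    handle(data)
    elems = process(elems) + (data - 4)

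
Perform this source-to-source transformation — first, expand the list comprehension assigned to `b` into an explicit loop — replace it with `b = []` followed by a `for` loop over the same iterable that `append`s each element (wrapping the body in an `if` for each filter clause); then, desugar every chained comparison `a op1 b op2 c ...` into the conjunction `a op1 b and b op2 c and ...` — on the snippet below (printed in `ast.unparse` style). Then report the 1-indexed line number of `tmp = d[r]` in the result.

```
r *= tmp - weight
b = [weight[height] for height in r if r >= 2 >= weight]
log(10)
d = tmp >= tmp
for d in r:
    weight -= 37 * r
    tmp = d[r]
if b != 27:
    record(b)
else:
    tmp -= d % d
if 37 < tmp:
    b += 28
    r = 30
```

10

Transformed code:
r *= tmp - weight
b = []
for height in r:
    if r >= 2 and 2 >= weight:
        b.append(weight[height])
log(10)
d = tmp >= tmp
for d in r:
    weight -= 37 * r
    tmp = d[r]
if b != 27:
    record(b)
else:
    tmp -= d % d
if 37 < tmp:
    b += 28
    r = 30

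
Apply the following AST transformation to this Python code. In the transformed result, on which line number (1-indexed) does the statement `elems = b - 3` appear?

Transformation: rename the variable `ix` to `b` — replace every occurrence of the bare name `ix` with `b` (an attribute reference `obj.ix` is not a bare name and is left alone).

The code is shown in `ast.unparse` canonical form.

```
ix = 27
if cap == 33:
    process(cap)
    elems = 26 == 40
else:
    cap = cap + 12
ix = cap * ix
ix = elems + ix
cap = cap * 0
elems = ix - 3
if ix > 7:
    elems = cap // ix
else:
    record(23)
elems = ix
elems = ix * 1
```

10

Transformed code:
b = 27
if cap == 33:
    process(cap)
    elems = 26 == 40
else:
    cap = cap + 12
b = cap * b
b = elems + b
cap = cap * 0
elems = b - 3
if b > 7:
    elems = cap // b
else:
    record(23)
elems = b
elems = b * 1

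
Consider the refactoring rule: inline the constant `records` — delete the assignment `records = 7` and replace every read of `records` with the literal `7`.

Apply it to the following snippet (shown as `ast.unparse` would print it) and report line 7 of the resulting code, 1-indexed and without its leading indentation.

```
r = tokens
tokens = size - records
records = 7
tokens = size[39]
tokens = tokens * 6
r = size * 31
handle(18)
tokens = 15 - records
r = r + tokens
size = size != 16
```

Transformed code:
r = tokens
tokens = size - 7
tokens = size[39]
tokens = tokens * 6
r = size * 31
handle(18)
tokens = 15 - 7
r = r + tokens
size = size != 16

tokens = 15 - 7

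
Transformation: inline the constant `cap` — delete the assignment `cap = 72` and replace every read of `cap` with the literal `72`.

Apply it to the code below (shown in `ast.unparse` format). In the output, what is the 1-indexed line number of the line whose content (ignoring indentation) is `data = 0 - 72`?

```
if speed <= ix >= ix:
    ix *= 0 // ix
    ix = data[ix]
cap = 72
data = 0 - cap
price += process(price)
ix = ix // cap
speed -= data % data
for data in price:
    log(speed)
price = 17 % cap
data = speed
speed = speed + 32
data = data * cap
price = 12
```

4

Transformed code:
if speed <= ix >= ix:
    ix *= 0 // ix
    ix = data[ix]
data = 0 - 72
price += process(price)
ix = ix // 72
speed -= data % data
for data in price:
    log(speed)
price = 17 % 72
data = speed
speed = speed + 32
data = data * 72
price = 12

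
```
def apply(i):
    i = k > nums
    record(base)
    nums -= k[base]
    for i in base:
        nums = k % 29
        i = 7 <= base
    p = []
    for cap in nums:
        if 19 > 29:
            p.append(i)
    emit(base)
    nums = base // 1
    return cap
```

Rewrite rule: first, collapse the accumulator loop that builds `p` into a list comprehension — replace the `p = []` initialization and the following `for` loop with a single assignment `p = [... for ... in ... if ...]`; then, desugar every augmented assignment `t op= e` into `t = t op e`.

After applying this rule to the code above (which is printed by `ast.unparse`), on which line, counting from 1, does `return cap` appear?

Transformed code:
def apply(i):
    i = k > nums
    record(base)
    nums = nums - k[base]
    for i in base:
        nums = k % 29
        i = 7 <= base
    p = [i for cap in nums if 19 > 29]
    emit(base)
    nums = base // 1
    return cap

11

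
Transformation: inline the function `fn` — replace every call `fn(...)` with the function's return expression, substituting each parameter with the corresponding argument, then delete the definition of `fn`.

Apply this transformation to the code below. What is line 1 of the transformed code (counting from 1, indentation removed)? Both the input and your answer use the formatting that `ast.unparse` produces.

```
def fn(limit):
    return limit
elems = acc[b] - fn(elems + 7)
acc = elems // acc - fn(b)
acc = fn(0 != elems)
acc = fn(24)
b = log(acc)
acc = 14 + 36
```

Transformed code:
elems = acc[b] - (elems + 7)
acc = elems // acc - b
acc = 0 != elems
acc = 24
b = log(acc)
acc = 14 + 36

elems = acc[b] - (elems + 7)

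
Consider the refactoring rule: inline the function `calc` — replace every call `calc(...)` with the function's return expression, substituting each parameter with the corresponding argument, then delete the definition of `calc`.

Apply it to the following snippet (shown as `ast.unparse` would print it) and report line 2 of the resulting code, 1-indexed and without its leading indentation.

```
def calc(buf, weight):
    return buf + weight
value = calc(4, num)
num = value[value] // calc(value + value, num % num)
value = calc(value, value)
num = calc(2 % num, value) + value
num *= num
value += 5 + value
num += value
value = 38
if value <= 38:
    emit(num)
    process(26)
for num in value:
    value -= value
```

Transformed code:
value = 4 + num
num = value[value] // (value + value + num % num)
value = value + value
num = 2 % num + value + value
num *= num
value += 5 + value
num += value
value = 38
if value <= 38:
    emit(num)
    process(26)
for num in value:
    value -= value

num = value[value] // (value + value + num % num)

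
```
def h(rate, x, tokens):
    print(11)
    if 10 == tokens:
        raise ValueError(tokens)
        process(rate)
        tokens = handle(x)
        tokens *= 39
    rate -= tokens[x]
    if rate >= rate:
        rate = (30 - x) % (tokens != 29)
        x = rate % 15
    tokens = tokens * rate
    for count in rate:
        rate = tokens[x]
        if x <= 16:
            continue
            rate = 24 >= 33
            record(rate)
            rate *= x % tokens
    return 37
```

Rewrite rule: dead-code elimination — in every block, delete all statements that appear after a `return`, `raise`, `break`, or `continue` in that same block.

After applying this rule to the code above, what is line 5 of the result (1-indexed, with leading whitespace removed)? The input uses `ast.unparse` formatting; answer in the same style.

Transformed code:
def h(rate, x, tokens):
    print(11)
    if 10 == tokens:
        raise ValueError(tokens)
    rate -= tokens[x]
    if rate >= rate:
        rate = (30 - x) % (tokens != 29)
        x = rate % 15
    tokens = tokens * rate
    for count in rate:
        rate = tokens[x]
        if x <= 16:
            continue
    return 37

rate -= tokens[x]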